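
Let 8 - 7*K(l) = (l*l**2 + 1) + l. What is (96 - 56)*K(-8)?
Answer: 21080/7 ≈ 3011.4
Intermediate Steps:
K(l) = 1 - l/7 - l**3/7 (K(l) = 8/7 - ((l*l**2 + 1) + l)/7 = 8/7 - ((l**3 + 1) + l)/7 = 8/7 - ((1 + l**3) + l)/7 = 8/7 - (1 + l + l**3)/7 = 8/7 + (-1/7 - l/7 - l**3/7) = 1 - l/7 - l**3/7)
(96 - 56)*K(-8) = (96 - 56)*(1 - 1/7*(-8) - 1/7*(-8)**3) = 40*(1 + 8/7 - 1/7*(-512)) = 40*(1 + 8/7 + 512/7) = 40*(527/7) = 21080/7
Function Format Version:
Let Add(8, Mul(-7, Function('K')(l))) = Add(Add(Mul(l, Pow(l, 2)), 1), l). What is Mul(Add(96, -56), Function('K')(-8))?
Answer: Rational(21080, 7) ≈ 3011.4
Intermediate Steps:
Function('K')(l) = Add(1, Mul(Rational(-1, 7), l), Mul(Rational(-1, 7), Pow(l, 3))) (Function('K')(l) = Add(Rational(8, 7), Mul(Rational(-1, 7), Add(Add(Mul(l, Pow(l, 2)), 1), l))) = Add(Rational(8, 7), Mul(Rational(-1, 7), Add(Add(Pow(l, 3), 1), l))) = Add(Rational(8, 7), Mul(Rational(-1, 7), Add(Add(1, Pow(l, 3)), l))) = Add(Rational(8, 7), Mul(Rational(-1, 7), Add(1, l, Pow(l, 3)))) = Add(Rational(8, 7), Add(Rational(-1, 7), Mul(Rational(-1, 7), l), Mul(Rational(-1, 7), Pow(l, 3)))) = Add(1, Mul(Rational(-1, 7), l), Mul(Rational(-1, 7), Pow(l, 3))))
Mul(Add(96, -56), Function('K')(-8)) = Mul(Add(96, -56), Add(1, Mul(Rational(-1, 7), -8), Mul(Rational(-1, 7), Pow(-8, 3)))) = Mul(40, Add(1, Rational(8, 7), Mul(Rational(-1, 7), -512))) = Mul(40, Add(1, Rational(8, 7), Rational(512, 7))) = Mul(40, Rational(527, 7)) = Rational(21080, 7)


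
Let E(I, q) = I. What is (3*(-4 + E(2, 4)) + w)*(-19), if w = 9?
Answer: -57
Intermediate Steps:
(3*(-4 + E(2, 4)) + w)*(-19) = (3*(-4 + 2) + 9)*(-19) = (3*(-2) + 9)*(-19) = (-6 + 9)*(-19) = 3*(-19) = -57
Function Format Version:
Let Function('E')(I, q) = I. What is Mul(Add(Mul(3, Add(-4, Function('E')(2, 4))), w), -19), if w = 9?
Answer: -57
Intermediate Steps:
Mul(Add(Mul(3, Add(-4, Function('E')(2, 4))), w), -19) = Mul(Add(Mul(3, Add(-4, 2)), 9), -19) = Mul(Add(Mul(3, -2), 9), -19) = Mul(Add(-6, 9), -19) = Mul(3, -19) = -57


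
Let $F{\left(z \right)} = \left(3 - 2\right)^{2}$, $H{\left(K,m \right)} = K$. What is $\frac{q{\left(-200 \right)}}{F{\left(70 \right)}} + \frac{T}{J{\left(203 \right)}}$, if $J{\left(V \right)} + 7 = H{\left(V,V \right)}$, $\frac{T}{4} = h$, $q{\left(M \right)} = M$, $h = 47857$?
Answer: $\frac{38057}{49} \approx 776.67$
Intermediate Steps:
$T = 191428$ ($T = 4 \cdot 47857 = 191428$)
$F{\left(z \right)} = 1$ ($F{\left(z \right)} = 1^{2} = 1$)
$J{\left(V \right)} = -7 + V$
$\frac{q{\left(-200 \right)}}{F{\left(70 \right)}} + \frac{T}{J{\left(203 \right)}} = - \frac{200}{1} + \frac{191428}{-7 + 203} = \left(-200\right) 1 + \frac{191428}{196} = -200 + 191428 \cdot \frac{1}{196} = -200 + \frac{47857}{49} = \frac{38057}{49}$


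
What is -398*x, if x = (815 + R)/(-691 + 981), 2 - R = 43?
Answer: -154026/145 ≈ -1062.2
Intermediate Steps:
R = -41 (R = 2 - 1*43 = 2 - 43 = -41)
x = 387/145 (x = (815 - 41)/(-691 + 981) = 774/290 = 774*(1/290) = 387/145 ≈ 2.6690)
-398*x = -398*387/145 = -154026/145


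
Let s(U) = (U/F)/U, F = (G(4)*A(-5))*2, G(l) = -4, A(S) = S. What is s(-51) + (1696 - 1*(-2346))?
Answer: 161681/40 ≈ 4042.0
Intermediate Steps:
F = 40 (F = -4*(-5)*2 = 20*2 = 40)
s(U) = 1/40 (s(U) = (U/40)/U = 1/40)
s(-51) + (1696 - 1*(-2346)) = 1/40 + (1696 - 1*(-2346)) = 1/40 + (1696 + 2346) = 1/40 + 4042 = 161681/40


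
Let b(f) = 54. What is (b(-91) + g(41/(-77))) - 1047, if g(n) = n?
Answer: -76502/77 ≈ -993.53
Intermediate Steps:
(b(-91) + g(41/(-77))) - 1047 = (54 + 41/(-77)) - 1047 = (54 + 41*(-1/77)) - 1047 = (54 - 41/77) - 1047 = 4117/77 - 1047 = -76502/77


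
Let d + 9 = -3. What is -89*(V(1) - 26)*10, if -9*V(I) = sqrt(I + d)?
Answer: 23140 + 890*I*sqrt(11)/9 ≈ 23140.0 + 327.98*I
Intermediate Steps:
d = -12 (d = -9 - 3 = -12)
V(I) = -sqrt(-12 + I)/9 (V(I) = -sqrt(I - 12)/9 = -sqrt(-12 + I)/9)
-89*(V(1) - 26)*10 = -89*(-sqrt(-12 + 1)/9 - 26)*10 = -89*(-I*sqrt(11)/9 - 26)*10 = -89*(-26 - I*sqrt(11)/9)*10 = (2314 + 89*I*sqrt(11)/9)*10 = 23140 + 890*I*sqrt(11)/9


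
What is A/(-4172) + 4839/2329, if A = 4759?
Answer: 9104597/9716588 ≈ 0.93702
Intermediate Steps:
A/(-4172) + 4839/2329 = 4759/(-4172) + 4839/2329 = 4759*(-1/4172) + 4839*(1/2329) = -4759/4172 + 4839/2329 = 9104597/9716588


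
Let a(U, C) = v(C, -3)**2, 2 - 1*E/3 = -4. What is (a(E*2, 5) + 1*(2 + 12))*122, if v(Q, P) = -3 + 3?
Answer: 1708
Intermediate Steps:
v(Q, P) = 0
E = 18 (E = 6 - 3*(-4) = 6 + 12 = 18)
a(U, C) = 0 (a(U, C) = 0**2 = 0)
(a(E*2, 5) + 1*(2 + 12))*122 = (0 + 1*(2 + 12))*122 = (0 + 1*14)*122 = (0 + 14)*122 = 14*122 = 1708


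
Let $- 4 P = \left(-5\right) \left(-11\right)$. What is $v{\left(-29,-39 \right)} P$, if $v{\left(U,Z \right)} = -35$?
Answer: $\frac{1925}{4} \approx 481.25$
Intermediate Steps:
$P = - \frac{55}{4}$ ($P = - \frac{\left(-5\right) \left(-11\right)}{4} = \left(- \frac{1}{4}\right) 55 = - \frac{55}{4} \approx -13.75$)
$v{\left(-29,-39 \right)} P = \left(-35\right) \left(- \frac{55}{4}\right) = \frac{1925}{4}$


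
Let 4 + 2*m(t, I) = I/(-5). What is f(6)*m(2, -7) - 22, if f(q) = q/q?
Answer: -233/10 ≈ -23.300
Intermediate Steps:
m(t, I) = -2 - I/10 (m(t, I) = -2 + (I/(-5))/2 = -2 + (I*(-⅕))/2 = -2 + (-I/5)/2 = -2 - I/10)
f(q) = 1
f(6)*m(2, -7) - 22 = 1*(-2 - ⅒*(-7)) - 22 = 1*(-2 + 7/10) - 22 = 1*(-13/10) - 22 = -13/10 - 22 = -233/10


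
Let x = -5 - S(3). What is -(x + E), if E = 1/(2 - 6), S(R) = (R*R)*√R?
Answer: 21/4 + 9*√3 ≈ 20.838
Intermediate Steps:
S(R) = R^(5/2) (S(R) = R²*√R = R^(5/2))
x = -5 - 9*√3 (x = -5 - 3^(5/2) = -5 - 9*√3 ≈ -20.588)
E = -¼ (E = 1/(-4) = -¼ ≈ -0.25000)
-(x + E) = -((-5 - 9*√3) - ¼) = -(-21/4 - 9*√3) = 21/4 + 9*√3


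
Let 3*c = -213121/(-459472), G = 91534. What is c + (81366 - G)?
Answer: -14015520767/1378416 ≈ -10168.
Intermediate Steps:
c = 213121/1378416 (c = (-213121/(-459472))/3 = (-213121*(-1/459472))/3 = (⅓)*(213121/459472) = 213121/1378416 ≈ 0.15461)
c + (81366 - G) = 213121/1378416 + (81366 - 1*91534) = 213121/1378416 + (81366 - 91534) = 213121/1378416 - 10168 = -14015520767/1378416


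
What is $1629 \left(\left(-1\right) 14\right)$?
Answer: $-22806$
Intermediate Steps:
$1629 \left(\left(-1\right) 14\right) = 1629 \left(-14\right) = -22806$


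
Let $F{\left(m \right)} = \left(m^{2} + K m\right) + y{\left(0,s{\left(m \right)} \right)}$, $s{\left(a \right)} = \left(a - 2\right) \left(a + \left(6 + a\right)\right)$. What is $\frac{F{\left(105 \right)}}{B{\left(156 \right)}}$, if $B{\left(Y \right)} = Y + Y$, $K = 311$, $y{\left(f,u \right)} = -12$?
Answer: $\frac{3639}{26} \approx 139.96$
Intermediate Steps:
$s{\left(a \right)} = \left(-2 + a\right) \left(6 + 2 a\right)$
$F{\left(m \right)} = -12 + m^{2} + 311 m$ ($F{\left(m \right)} = \left(m^{2} + 311 m\right) - 12 = -12 + m^{2} + 311 m$)
$B{\left(Y \right)} = 2 Y$
$\frac{F{\left(105 \right)}}{B{\left(156 \right)}} = \frac{-12 + 105^{2} + 311 \cdot 105}{2 \cdot 156} = \frac{-12 + 11025 + 32655}{312} = 43668 \cdot \frac{1}{312} = \frac{3639}{26}$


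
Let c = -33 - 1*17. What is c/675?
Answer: -2/27 ≈ -0.074074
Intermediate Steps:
c = -50 (c = -33 - 17 = -50)
c/675 = -50/675 = -50*1/675 = -2/27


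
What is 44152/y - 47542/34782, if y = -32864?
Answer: -17602927/6494748 ≈ -2.7103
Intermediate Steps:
44152/y - 47542/34782 = 44152/(-32864) - 47542/34782 = 44152*(-1/32864) - 47542*1/34782 = -5519/4108 - 2161/1581 = -17602927/6494748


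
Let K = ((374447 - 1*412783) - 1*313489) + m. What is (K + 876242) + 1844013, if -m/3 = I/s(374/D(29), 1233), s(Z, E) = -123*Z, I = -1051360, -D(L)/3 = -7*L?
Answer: 17838613690/7667 ≈ 2.3267e+6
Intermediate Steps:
D(L) = 21*L (D(L) = -(-21)*L = 21*L)
m = -320139120/7667 (m = -(-3154080)/((-46002/(21*29))) = -(-3154080)/((-46002/609)) = -(-3154080)/((-123*374/609)) = -(-3154080)/(-15334/203) = -(-3154080)*(-203)/15334 = -3*106713040/7667 = -320139120/7667 ≈ -41755.)
K = -3017581395/7667 (K = ((374447 - 1*412783) - 1*313489) - 320139120/7667 = ((374447 - 412783) - 313489) - 320139120/7667 = (-38336 - 313489) - 320139120/7667 = -351825 - 320139120/7667 = -3017581395/7667 ≈ -3.9358e+5)
(K + 876242) + 1844013 = (-3017581395/7667 + 876242) + 1844013 = 3700566019/7667 + 1844013 = 17838613690/7667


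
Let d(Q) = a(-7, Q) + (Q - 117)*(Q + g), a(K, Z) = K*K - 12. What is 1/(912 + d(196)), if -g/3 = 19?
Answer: 1/11930 ≈ 8.3822e-5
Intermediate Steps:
a(K, Z) = -12 + K² (a(K, Z) = K² - 12 = -12 + K²)
g = -57 (g = -3*19 = -57)
d(Q) = 37 + (-117 + Q)*(-57 + Q) (d(Q) = (-12 + (-7)²) + (Q - 117)*(Q - 57) = (-12 + 49) + (-117 + Q)*(-57 + Q) = 37 + (-117 + Q)*(-57 + Q))
1/(912 + d(196)) = 1/(912 + (6706 + 196² - 174*196)) = 1/(912 + (6706 + 38416 - 34104)) = 1/(912 + 11018) = 1/11930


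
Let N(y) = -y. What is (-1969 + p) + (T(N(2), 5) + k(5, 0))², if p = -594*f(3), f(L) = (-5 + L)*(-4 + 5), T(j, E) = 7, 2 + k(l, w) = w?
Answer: -756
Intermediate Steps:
k(l, w) = -2 + w
f(L) = -5 + L (f(L) = (-5 + L)*1 = -5 + L)
p = 1188 (p = -594*(-5 + 3) = -594*(-2) = 1188)
(-1969 + p) + (T(N(2), 5) + k(5, 0))² = (-1969 + 1188) + (7 + (-2 + 0))² = -781 + (7 - 2)² = -781 + 5² = -781 + 25 = -756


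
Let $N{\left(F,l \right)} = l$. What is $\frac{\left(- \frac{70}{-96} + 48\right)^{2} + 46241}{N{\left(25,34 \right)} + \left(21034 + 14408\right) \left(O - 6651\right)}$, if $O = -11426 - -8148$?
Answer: $- \frac{112010185}{810785857536} \approx -0.00013815$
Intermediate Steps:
$O = -3278$ ($O = -11426 + 8148 = -3278$)
$\frac{\left(- \frac{70}{-96} + 48\right)^{2} + 46241}{N{\left(25,34 \right)} + \left(21034 + 14408\right) \left(O - 6651\right)} = \frac{\left(- \frac{70}{-96} + 48\right)^{2} + 46241}{34 + \left(21034 + 14408\right) \left(-3278 - 6651\right)} = \frac{\left(\left(-70\right) \left(- \frac{1}{96}\right) + 48\right)^{2} + 46241}{34 + 35442 \left(-9929\right)} = \frac{\left(\frac{35}{48} + 48\right)^{2} + 46241}{34 - 351903618} = \frac{\left(\frac{2339}{48}\right)^{2} + 46241}{-351903584} = \left(\frac{5470921}{2304} + 46241\right) \left(- \frac{1}{351903584}\right) = \frac{112010185}{2304} \left(- \frac{1}{351903584}\right) = - \frac{112010185}{810785857536}$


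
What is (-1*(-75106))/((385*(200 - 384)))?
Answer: -37553/35420 ≈ -1.0602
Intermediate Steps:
(-1*(-75106))/((385*(200 - 384))) = 75106/((385*(-184))) = 75106/(-70840) = 75106*(-1/70840) = -37553/35420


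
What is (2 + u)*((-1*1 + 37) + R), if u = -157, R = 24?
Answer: -9300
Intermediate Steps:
(2 + u)*((-1*1 + 37) + R) = (2 - 157)*((-1*1 + 37) + 24) = -155*((-1 + 37) + 24) = -155*(36 + 24) = -155*60 = -9300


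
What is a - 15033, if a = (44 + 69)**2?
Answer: -2264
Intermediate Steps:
a = 12769 (a = 113**2 = 12769)
a - 15033 = 12769 - 15033 = -2264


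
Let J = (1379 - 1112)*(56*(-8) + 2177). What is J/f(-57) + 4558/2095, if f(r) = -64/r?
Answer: 55127390557/134080 ≈ 4.1115e+5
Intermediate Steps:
J = 461643 (J = 267*(-448 + 2177) = 267*1729 = 461643)
J/f(-57) + 4558/2095 = 461643/((-64/(-57))) + 4558/2095 = 461643/((-64*(-1/57))) + 4558*(1/2095) = 461643/(64/57) + 4558/2095 = 461643*(57/64) + 4558/2095 = 26313651/64 + 4558/2095 = 55127390557/134080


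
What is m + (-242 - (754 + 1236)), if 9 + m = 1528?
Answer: -713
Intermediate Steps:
m = 1519 (m = -9 + 1528 = 1519)
m + (-242 - (754 + 1236)) = 1519 + (-242 - (754 + 1236)) = 1519 + (-242 - 1*1990) = 1519 + (-242 - 1990) = 1519 - 2232 = -713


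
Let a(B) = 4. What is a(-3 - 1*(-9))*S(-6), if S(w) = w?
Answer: -24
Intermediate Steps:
a(-3 - 1*(-9))*S(-6) = 4*(-6) = -24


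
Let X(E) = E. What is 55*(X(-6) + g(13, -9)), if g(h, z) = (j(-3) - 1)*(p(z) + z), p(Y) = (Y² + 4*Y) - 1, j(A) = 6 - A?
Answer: 15070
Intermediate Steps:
p(Y) = -1 + Y² + 4*Y
g(h, z) = -8 + 8*z² + 40*z (g(h, z) = ((6 - 1*(-3)) - 1)*((-1 + z² + 4*z) + z) = ((6 + 3) - 1)*(-1 + z² + 5*z) = (9 - 1)*(-1 + z² + 5*z) = 8*(-1 + z² + 5*z) = -8 + 8*z² + 40*z)
55*(X(-6) + g(13, -9)) = 55*(-6 + (-8 + 8*(-9)² + 40*(-9))) = 55*(-6 + (-8 + 8*81 - 360)) = 55*(-6 + (-8 + 648 - 360)) = 55*(-6 + 280) = 55*274 = 15070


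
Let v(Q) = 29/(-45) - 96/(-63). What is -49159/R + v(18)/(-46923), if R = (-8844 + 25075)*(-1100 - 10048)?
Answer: 225495126793/891491707105020 ≈ 0.00025294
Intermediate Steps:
R = -180943188 (R = 16231*(-11148) = -180943188)
v(Q) = 277/315 (v(Q) = 29*(-1/45) - 96*(-1/63) = -29/45 + 32/21 = 277/315)
-49159/R + v(18)/(-46923) = -49159/(-180943188) + (277/315)/(-46923) = -49159*(-1/180943188) + (277/315)*(-1/46923) = 49159/180943188 - 277/14780745 = 225495126793/891491707105020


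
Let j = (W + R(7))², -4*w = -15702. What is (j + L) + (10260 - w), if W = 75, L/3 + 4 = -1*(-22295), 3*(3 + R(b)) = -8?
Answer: 1404263/18 ≈ 78015.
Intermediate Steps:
R(b) = -17/3 (R(b) = -3 + (⅓)*(-8) = -3 - 8/3 = -17/3)
L = 66873 (L = -12 + 3*(-1*(-22295)) = -12 + 3*22295 = -12 + 66885 = 66873)
w = 7851/2 (w = -¼*(-15702) = 7851/2 ≈ 3925.5)
j = 43264/9 (j = (75 - 17/3)² = (208/3)² = 43264/9 ≈ 4807.1)
(j + L) + (10260 - w) = (43264/9 + 66873) + (10260 - 1*7851/2) = 645121/9 + (10260 - 7851/2) = 645121/9 + 12669/2 = 1404263/18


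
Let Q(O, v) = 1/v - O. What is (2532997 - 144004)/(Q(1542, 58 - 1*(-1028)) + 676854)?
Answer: 2594446398/733388833 ≈ 3.5376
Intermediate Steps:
(2532997 - 144004)/(Q(1542, 58 - 1*(-1028)) + 676854) = (2532997 - 144004)/((1/(58 - 1*(-1028)) - 1*1542) + 676854) = 2388993/((1/(58 + 1028) - 1542) + 676854) = 2388993/((1/1086 - 1542) + 676854) = 2388993/(-1674611/1086 + 676854) = 2388993/(733388833/1086) = 2388993*(1086/733388833) = 2594446398/733388833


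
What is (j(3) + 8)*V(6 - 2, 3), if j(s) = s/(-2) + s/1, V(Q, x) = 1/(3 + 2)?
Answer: 19/10 ≈ 1.9000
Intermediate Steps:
V(Q, x) = ⅕ (V(Q, x) = 1/5 = ⅕)
j(s) = s/2 (j(s) = s*(-½) + s*1 = -s/2 + s = s/2)
(j(3) + 8)*V(6 - 2, 3) = ((½)*3 + 8)*(⅕) = (3/2 + 8)*(⅕) = (19/2)*(⅕) = 19/10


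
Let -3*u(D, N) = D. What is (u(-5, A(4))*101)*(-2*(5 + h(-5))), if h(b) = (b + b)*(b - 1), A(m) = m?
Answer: -65650/3 ≈ -21883.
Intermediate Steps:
h(b) = 2*b*(-1 + b) (h(b) = (2*b)*(-1 + b) = 2*b*(-1 + b))
u(D, N) = -D/3
(u(-5, A(4))*101)*(-2*(5 + h(-5))) = (-⅓*(-5)*101)*(-2*(5 + 2*(-5)*(-1 - 5))) = ((5/3)*101)*(-2*(5 + 2*(-5)*(-6))) = 505*(-2*(5 + 60))/3 = 505*(-2*65)/3 = (505/3)*(-130) = -65650/3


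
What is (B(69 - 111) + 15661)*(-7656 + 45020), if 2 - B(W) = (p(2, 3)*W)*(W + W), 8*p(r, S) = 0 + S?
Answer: 535799760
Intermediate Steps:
p(r, S) = S/8 (p(r, S) = (0 + S)/8 = S/8)
B(W) = 2 - 3*W²/4 (B(W) = 2 - ((⅛)*3)*W*(W + W) = 2 - 3*W/8*2*W = 2 - 3*W²/4)
(B(69 - 111) + 15661)*(-7656 + 45020) = ((2 - 3*(69 - 111)²/4) + 15661)*(-7656 + 45020) = ((2 - ¾*(-42)²) + 15661)*37364 = ((2 - ¾*1764) + 15661)*37364 = ((2 - 1323) + 15661)*37364 = (-1321 + 15661)*37364 = 14340*37364 = 535799760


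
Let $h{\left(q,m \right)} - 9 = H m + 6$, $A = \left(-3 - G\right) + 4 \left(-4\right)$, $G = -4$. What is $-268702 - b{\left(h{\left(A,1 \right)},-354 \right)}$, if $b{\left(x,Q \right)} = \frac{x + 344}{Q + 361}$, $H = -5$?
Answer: $- \frac{1881268}{7} \approx -2.6875 \cdot 10^{5}$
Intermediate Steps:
$A = -15$ ($A = \left(-3 - -4\right) + 4 \left(-4\right) = \left(-3 + 4\right) - 16 = 1 - 16 = -15$)
$h{\left(q,m \right)} = 15 - 5 m$ ($h{\left(q,m \right)} = 9 - \left(-6 + 5 m\right) = 15 - 5 m$)
$b{\left(x,Q \right)} = \frac{344 + x}{361 + Q}$
$-268702 - b{\left(h{\left(A,1 \right)},-354 \right)} = -268702 - \frac{344 + \left(15 - 5\right)}{361 - 354} = -268702 - \frac{344 + \left(15 - 5\right)}{7} = -268702 - \frac{344 + 10}{7} = -268702 - \frac{1}{7} \cdot 354 = -268702 - \frac{354}{7} = - \frac{1881268}{7}$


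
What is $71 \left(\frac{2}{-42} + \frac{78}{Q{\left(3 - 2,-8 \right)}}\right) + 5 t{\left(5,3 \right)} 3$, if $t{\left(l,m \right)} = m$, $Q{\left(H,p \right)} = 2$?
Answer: $\frac{59023}{21} \approx 2810.6$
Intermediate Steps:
$71 \left(\frac{2}{-42} + \frac{78}{Q{\left(3 - 2,-8 \right)}}\right) + 5 t{\left(5,3 \right)} 3 = 71 \left(\frac{2}{-42} + \frac{78}{2}\right) + 5 \cdot 3 \cdot 3 = 71 \left(2 \left(- \frac{1}{42}\right) + 78 \cdot \frac{1}{2}\right) + 15 \cdot 3 = 71 \left(- \frac{1}{21} + 39\right) + 45 = 71 \cdot \frac{818}{21} + 45 = \frac{58078}{21} + 45 = \frac{59023}{21}$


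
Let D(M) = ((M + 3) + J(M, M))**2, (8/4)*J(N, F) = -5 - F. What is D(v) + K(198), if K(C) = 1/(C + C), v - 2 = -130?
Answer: 399193/99 ≈ 4032.3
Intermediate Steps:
J(N, F) = -5/2 - F/2 (J(N, F) = (-5 - F)/2 = -5/2 - F/2)
v = -128 (v = 2 - 130 = -128)
K(C) = 1/(2*C)
D(M) = (1/2 + M/2)**2 (D(M) = ((M + 3) + (-5/2 - M/2))**2 = ((3 + M) + (-5/2 - M/2))**2 = (1/2 + M/2)**2)
D(v) + K(198) = (1 - 128)**2/4 + (1/2)/198 = (1/4)*(-127)**2 + (1/2)*(1/198) = (1/4)*16129 + 1/396 = 16129/4 + 1/396 = 399193/99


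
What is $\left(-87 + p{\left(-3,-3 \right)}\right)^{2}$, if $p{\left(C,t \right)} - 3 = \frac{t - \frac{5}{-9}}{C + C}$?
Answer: $\frac{5094049}{729} \approx 6987.7$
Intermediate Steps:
$p{\left(C,t \right)} = 3 + \frac{\frac{5}{9} + t}{2 C}$ ($p{\left(C,t \right)} = 3 + \frac{t - \frac{5}{-9}}{C + C} = 3 + \frac{t - - \frac{5}{9}}{2 C} = 3 + \left(t + \frac{5}{9}\right) \frac{1}{2 C} = 3 + \left(\frac{5}{9} + t\right) \frac{1}{2 C} = 3 + \frac{\frac{5}{9} + t}{2 C}$)
$\left(-87 + p{\left(-3,-3 \right)}\right)^{2} = \left(-87 + \frac{5 + 9 \left(-3\right) + 54 \left(-3\right)}{18 \left(-3\right)}\right)^{2} = \left(-87 + \frac{1}{18} \left(- \frac{1}{3}\right) \left(5 - 27 - 162\right)\right)^{2} = \left(-87 + \frac{1}{18} \left(- \frac{1}{3}\right) \left(-184\right)\right)^{2} = \left(-87 + \frac{92}{27}\right)^{2} = \left(- \frac{2257}{27}\right)^{2} = \frac{5094049}{729}$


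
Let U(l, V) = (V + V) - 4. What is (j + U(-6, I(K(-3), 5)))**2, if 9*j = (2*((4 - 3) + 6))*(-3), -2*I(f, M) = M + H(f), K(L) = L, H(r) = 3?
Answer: 2500/9 ≈ 277.78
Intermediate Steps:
I(f, M) = -3/2 - M/2 (I(f, M) = -(M + 3)/2 = -(3 + M)/2 = -3/2 - M/2)
j = -14/3 (j = ((2*((4 - 3) + 6))*(-3))/9 = ((2*(1 + 6))*(-3))/9 = ((2*7)*(-3))/9 = (14*(-3))/9 = (1/9)*(-42) = -14/3 ≈ -4.6667)
U(l, V) = -4 + 2*V (U(l, V) = 2*V - 4 = -4 + 2*V)
(j + U(-6, I(K(-3), 5)))**2 = (-14/3 + (-4 + 2*(-3/2 - 1/2*5)))**2 = (-14/3 + (-4 + 2*(-3/2 - 5/2)))**2 = (-14/3 + (-4 + 2*(-4)))**2 = (-14/3 + (-4 - 8))**2 = (-14/3 - 12)**2 = (-50/3)**2 = 2500/9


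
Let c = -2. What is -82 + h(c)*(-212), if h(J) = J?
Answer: 342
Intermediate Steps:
-82 + h(c)*(-212) = -82 - 2*(-212) = -82 + 424 = 342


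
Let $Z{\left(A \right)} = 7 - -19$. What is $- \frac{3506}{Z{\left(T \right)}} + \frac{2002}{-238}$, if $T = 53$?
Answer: $- \frac{31660}{221} \approx -143.26$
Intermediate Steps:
$Z{\left(A \right)} = 26$ ($Z{\left(A \right)} = 7 + 19 = 26$)
$- \frac{3506}{Z{\left(T \right)}} + \frac{2002}{-238} = - \frac{3506}{26} + \frac{2002}{-238} = \left(-3506\right) \frac{1}{26} + 2002 \left(- \frac{1}{238}\right) = - \frac{1753}{13} - \frac{143}{17} = - \frac{31660}{221}$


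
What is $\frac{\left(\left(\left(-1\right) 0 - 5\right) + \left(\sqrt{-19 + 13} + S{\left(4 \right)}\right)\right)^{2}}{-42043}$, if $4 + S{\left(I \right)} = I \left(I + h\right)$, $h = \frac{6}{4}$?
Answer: $- \frac{\left(13 + i \sqrt{6}\right)^{2}}{42043} \approx -0.003877 - 0.0015148 i$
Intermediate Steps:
$h = \frac{3}{2}$ ($h = 6 \cdot \frac{1}{4} = \frac{3}{2} \approx 1.5$)
$S{\left(I \right)} = -4 + I \left(\frac{3}{2} + I\right)$ ($S{\left(I \right)} = -4 + I \left(I + \frac{3}{2}\right) = -4 + I \left(\frac{3}{2} + I\right)$)
$\frac{\left(\left(\left(-1\right) 0 - 5\right) + \left(\sqrt{-19 + 13} + S{\left(4 \right)}\right)\right)^{2}}{-42043} = \frac{\left(\left(\left(-1\right) 0 - 5\right) + \left(\sqrt{-19 + 13} + \left(-4 + 4^{2} + \frac{3}{2} \cdot 4\right)\right)\right)^{2}}{-42043} = \left(\left(0 - 5\right) + \left(\sqrt{-6} + \left(-4 + 16 + 6\right)\right)\right)^{2} \left(- \frac{1}{42043}\right) = \left(-5 + \left(i \sqrt{6} + 18\right)\right)^{2} \left(- \frac{1}{42043}\right) = \left(-5 + \left(18 + i \sqrt{6}\right)\right)^{2} \left(- \frac{1}{42043}\right) = \left(13 + i \sqrt{6}\right)^{2} \left(- \frac{1}{42043}\right) = - \frac{\left(13 + i \sqrt{6}\right)^{2}}{42043}$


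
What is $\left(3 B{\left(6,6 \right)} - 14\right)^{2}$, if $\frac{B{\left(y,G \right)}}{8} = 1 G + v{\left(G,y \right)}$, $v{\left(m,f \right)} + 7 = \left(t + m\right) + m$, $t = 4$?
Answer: $119716$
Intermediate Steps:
$v{\left(m,f \right)} = -3 + 2 m$ ($v{\left(m,f \right)} = -7 + \left(\left(4 + m\right) + m\right) = -7 + \left(4 + 2 m\right) = -3 + 2 m$)
$B{\left(y,G \right)} = -24 + 24 G$ ($B{\left(y,G \right)} = 8 \left(1 G + \left(-3 + 2 G\right)\right) = 8 \left(G + \left(-3 + 2 G\right)\right) = 8 \left(-3 + 3 G\right) = -24 + 24 G$)
$\left(3 B{\left(6,6 \right)} - 14\right)^{2} = \left(3 \left(-24 + 24 \cdot 6\right) - 14\right)^{2} = \left(3 \left(-24 + 144\right) - 14\right)^{2} = \left(3 \cdot 120 - 14\right)^{2} = \left(360 - 14\right)^{2} = 346^{2} = 119716$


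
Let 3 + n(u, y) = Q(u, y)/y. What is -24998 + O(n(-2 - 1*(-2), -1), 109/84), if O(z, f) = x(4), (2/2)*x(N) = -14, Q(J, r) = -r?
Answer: -25012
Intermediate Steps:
x(N) = -14
n(u, y) = -4 (n(u, y) = -3 + (-y)/y = -3 - 1 = -4)
O(z, f) = -14
-24998 + O(n(-2 - 1*(-2), -1), 109/84) = -24998 - 14 = -25012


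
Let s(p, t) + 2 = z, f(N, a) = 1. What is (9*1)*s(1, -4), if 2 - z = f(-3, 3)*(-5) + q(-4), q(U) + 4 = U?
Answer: 117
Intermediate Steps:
q(U) = -4 + U
z = 15 (z = 2 - (1*(-5) + (-4 - 4)) = 2 - (-5 - 8) = 2 - 1*(-13) = 2 + 13 = 15)
s(p, t) = 13 (s(p, t) = -2 + 15 = 13)
(9*1)*s(1, -4) = (9*1)*13 = 9*13 = 117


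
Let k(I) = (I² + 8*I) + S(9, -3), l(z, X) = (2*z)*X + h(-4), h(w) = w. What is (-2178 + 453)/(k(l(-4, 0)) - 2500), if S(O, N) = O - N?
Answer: 1725/2504 ≈ 0.68890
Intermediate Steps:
l(z, X) = -4 + 2*X*z (l(z, X) = (2*z)*X - 4 = 2*X*z - 4 = -4 + 2*X*z)
k(I) = 12 + I² + 8*I (k(I) = (I² + 8*I) + (9 - 1*(-3)) = (I² + 8*I) + (9 + 3) = (I² + 8*I) + 12 = 12 + I² + 8*I)
(-2178 + 453)/(k(l(-4, 0)) - 2500) = (-2178 + 453)/((12 + (-4 + 2*0*(-4))² + 8*(-4 + 2*0*(-4))) - 2500) = -1725/((12 + (-4 + 0)² + 8*(-4 + 0)) - 2500) = -1725/((12 + (-4)² + 8*(-4)) - 2500) = -1725/((12 + 16 - 32) - 2500) = -1725/(-4 - 2500) = -1725/(-2504) = -1725*(-1/2504) = 1725/2504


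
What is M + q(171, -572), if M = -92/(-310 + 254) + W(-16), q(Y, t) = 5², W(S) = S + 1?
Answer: 163/14 ≈ 11.643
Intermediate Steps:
W(S) = 1 + S
q(Y, t) = 25
M = -187/14 (M = -92/(-310 + 254) + (1 - 16) = -92/(-56) - 15 = -1/56*(-92) - 15 = 23/14 - 15 = -187/14 ≈ -13.357)
M + q(171, -572) = -187/14 + 25 = 163/14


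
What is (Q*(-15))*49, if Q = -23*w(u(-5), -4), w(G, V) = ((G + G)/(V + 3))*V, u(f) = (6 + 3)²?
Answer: 10954440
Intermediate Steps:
u(f) = 81 (u(f) = 9² = 81)
w(G, V) = 2*G*V/(3 + V) (w(G, V) = ((2*G)/(3 + V))*V = (2*G/(3 + V))*V = 2*G*V/(3 + V))
Q = -14904 (Q = -46*81*(-4)/(3 - 4) = -46*81*(-4)/(-1) = -46*81*(-4)*(-1) = -23*648 = -14904)
(Q*(-15))*49 = -14904*(-15)*49 = 223560*49 = 10954440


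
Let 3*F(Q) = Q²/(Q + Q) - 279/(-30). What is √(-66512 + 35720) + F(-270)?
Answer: -419/10 + 2*I*√7698 ≈ -41.9 + 175.48*I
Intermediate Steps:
F(Q) = 31/10 + Q/6 (F(Q) = (Q²/(Q + Q) - 279/(-30))/3 = (Q²/((2*Q)) - 279*(-1/30))/3 = (Q²*(1/(2*Q)) + 93/10)/3 = (Q/2 + 93/10)/3 = (93/10 + Q/2)/3 = 31/10 + Q/6)
√(-66512 + 35720) + F(-270) = √(-66512 + 35720) + (31/10 + (⅙)*(-270)) = √(-30792) + (31/10 - 45) = 2*I*√7698 - 419/10 = -419/10 + 2*I*√7698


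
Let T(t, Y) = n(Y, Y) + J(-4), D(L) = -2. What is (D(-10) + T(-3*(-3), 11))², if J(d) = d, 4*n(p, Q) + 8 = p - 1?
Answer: 121/4 ≈ 30.250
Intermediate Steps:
n(p, Q) = -9/4 + p/4 (n(p, Q) = -2 + (p - 1)/4 = -2 + (-1 + p)/4 = -2 + (-¼ + p/4) = -9/4 + p/4)
T(t, Y) = -25/4 + Y/4 (T(t, Y) = (-9/4 + Y/4) - 4 = -25/4 + Y/4)
(D(-10) + T(-3*(-3), 11))² = (-2 + (-25/4 + (¼)*11))² = (-2 + (-25/4 + 11/4))² = (-2 - 7/2)² = (-11/2)² = 121/4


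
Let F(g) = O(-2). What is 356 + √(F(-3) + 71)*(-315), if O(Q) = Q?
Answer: 356 - 315*√69 ≈ -2260.6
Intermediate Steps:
F(g) = -2
356 + √(F(-3) + 71)*(-315) = 356 + √(-2 + 71)*(-315) = 356 + √69*(-315) = 356 - 315*√69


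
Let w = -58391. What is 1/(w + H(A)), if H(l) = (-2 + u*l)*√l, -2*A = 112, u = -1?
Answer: -58391/3409672177 - 108*I*√14/3409672177 ≈ -1.7125e-5 - 1.1852e-7*I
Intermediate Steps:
A = -56 (A = -½*112 = -56)
H(l) = √l*(-2 - l) (H(l) = (-2 - l)*√l = √l*(-2 - l))
1/(w + H(A)) = 1/(-58391 + √(-56)*(-2 - 1*(-56))) = 1/(-58391 + (2*I*√14)*(-2 + 56)) = 1/(-58391 + (2*I*√14)*54) = 1/(-58391 + 108*I*√14)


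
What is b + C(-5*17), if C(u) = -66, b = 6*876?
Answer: 5190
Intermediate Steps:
b = 5256
b + C(-5*17) = 5256 - 66 = 5190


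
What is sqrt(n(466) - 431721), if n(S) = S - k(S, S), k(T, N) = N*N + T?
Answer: I*sqrt(648877) ≈ 805.53*I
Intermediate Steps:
k(T, N) = T + N**2 (k(T, N) = N**2 + T = T + N**2)
n(S) = -S**2 (n(S) = S - (S + S**2) = S + (-S - S**2) = -S**2)
sqrt(n(466) - 431721) = sqrt(-1*466**2 - 431721) = sqrt(-1*217156 - 431721) = sqrt(-217156 - 431721) = sqrt(-648877) = I*sqrt(648877)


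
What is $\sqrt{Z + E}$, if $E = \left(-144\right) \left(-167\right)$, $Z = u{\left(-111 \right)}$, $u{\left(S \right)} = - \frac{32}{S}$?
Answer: $\frac{4 \sqrt{18518685}}{111} \approx 155.08$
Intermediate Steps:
$Z = \frac{32}{111}$ ($Z = - \frac{32}{-111} = \left(-32\right) \left(- \frac{1}{111}\right) = \frac{32}{111} \approx 0.28829$)
$E = 24048$
$\sqrt{Z + E} = \sqrt{\frac{32}{111} + 24048} = \sqrt{\frac{2669360}{111}} = \frac{4 \sqrt{18518685}}{111}$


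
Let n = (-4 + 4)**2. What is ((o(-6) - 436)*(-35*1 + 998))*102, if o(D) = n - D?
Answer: -42237180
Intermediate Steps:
n = 0 (n = 0**2 = 0)
o(D) = -D (o(D) = 0 - D = -D)
((o(-6) - 436)*(-35*1 + 998))*102 = ((-1*(-6) - 436)*(-35*1 + 998))*102 = ((6 - 436)*(-35 + 998))*102 = -430*963*102 = -414090*102 = -42237180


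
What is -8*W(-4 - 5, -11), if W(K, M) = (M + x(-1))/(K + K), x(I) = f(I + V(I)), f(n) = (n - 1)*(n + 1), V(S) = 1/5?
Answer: -1136/225 ≈ -5.0489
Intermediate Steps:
V(S) = ⅕ (V(S) = 1*(⅕) = ⅕)
f(n) = (1 + n)*(-1 + n) (f(n) = (-1 + n)*(1 + n) = (1 + n)*(-1 + n))
x(I) = -1 + (⅕ + I)² (x(I) = -1 + (I + ⅕)² = -1 + (⅕ + I)²)
W(K, M) = (-9/25 + M)/(2*K) (W(K, M) = (M + (-1 + (1 + 5*(-1))²/25))/(K + K) = (M + (-1 + (1 - 5)²/25))/((2*K)) = (M + (-1 + (1/25)*(-4)²))*(1/(2*K)) = (M + (-1 + (1/25)*16))*(1/(2*K)) = (M + (-1 + 16/25))*(1/(2*K)) = (M - 9/25)*(1/(2*K)) = (-9/25 + M)*(1/(2*K)) = (-9/25 + M)/(2*K))
-8*W(-4 - 5, -11) = -4*(-9 + 25*(-11))/(25*(-4 - 5)) = -4*(-9 - 275)/(25*(-9)) = -4*(-1)*(-284)/(25*9) = -8*142/225 = -1136/225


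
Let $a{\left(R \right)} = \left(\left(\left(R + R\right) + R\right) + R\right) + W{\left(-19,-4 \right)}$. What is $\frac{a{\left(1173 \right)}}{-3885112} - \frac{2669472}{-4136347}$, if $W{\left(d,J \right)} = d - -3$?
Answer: $\frac{369709147939}{573934691638} \approx 0.64417$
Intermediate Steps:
$W{\left(d,J \right)} = 3 + d$ ($W{\left(d,J \right)} = d + 3 = 3 + d$)
$a{\left(R \right)} = -16 + 4 R$ ($a{\left(R \right)} = \left(\left(\left(R + R\right) + R\right) + R\right) + \left(3 - 19\right) = \left(\left(2 R + R\right) + R\right) - 16 = \left(3 R + R\right) - 16 = 4 R - 16 = -16 + 4 R$)
$\frac{a{\left(1173 \right)}}{-3885112} - \frac{2669472}{-4136347} = \frac{-16 + 4 \cdot 1173}{-3885112} - \frac{2669472}{-4136347} = \left(-16 + 4692\right) \left(- \frac{1}{3885112}\right) - - \frac{2669472}{4136347} = 4676 \left(- \frac{1}{3885112}\right) + \frac{2669472}{4136347} = - \frac{167}{138754} + \frac{2669472}{4136347} = \frac{369709147939}{573934691638}$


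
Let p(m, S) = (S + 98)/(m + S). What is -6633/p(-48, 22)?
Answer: 28743/20 ≈ 1437.2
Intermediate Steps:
p(m, S) = (98 + S)/(S + m)
-6633/p(-48, 22) = -6633*(22 - 48)/(98 + 22) = -6633/(120/(-26)) = -6633/((-1/26*120)) = -6633/(-60/13) = -6633*(-13/60) = 28743/20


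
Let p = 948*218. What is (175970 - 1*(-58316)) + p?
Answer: 440950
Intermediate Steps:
p = 206664
(175970 - 1*(-58316)) + p = (175970 - 1*(-58316)) + 206664 = (175970 + 58316) + 206664 = 234286 + 206664 = 440950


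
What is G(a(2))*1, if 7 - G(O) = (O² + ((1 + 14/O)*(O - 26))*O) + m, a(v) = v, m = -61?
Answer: 448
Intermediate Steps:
G(O) = 68 - O² - O*(1 + 14/O)*(-26 + O) (G(O) = 7 - ((O² + ((1 + 14/O)*(O - 26))*O) - 61) = 7 - ((O² + ((1 + 14/O)*(-26 + O))*O) - 61) = 7 - ((O² + O*(1 + 14/O)*(-26 + O)) - 61) = 7 - (-61 + O² + O*(1 + 14/O)*(-26 + O)) = 7 + (61 - O² - O*(1 + 14/O)*(-26 + O)) = 68 - O² - O*(1 + 14/O)*(-26 + O))
G(a(2))*1 = (432 - 2*2² + 12*2)*1 = (432 - 2*4 + 24)*1 = (432 - 8 + 24)*1 = 448*1 = 448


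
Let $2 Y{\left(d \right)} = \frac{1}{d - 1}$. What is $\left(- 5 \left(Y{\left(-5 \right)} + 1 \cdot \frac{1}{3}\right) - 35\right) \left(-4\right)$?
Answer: $145$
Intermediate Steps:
$Y{\left(d \right)} = \frac{1}{2 \left(-1 + d\right)}$ ($Y{\left(d \right)} = \frac{1}{2 \left(d - 1\right)} = \frac{1}{2 \left(-1 + d\right)}$)
$\left(- 5 \left(Y{\left(-5 \right)} + 1 \cdot \frac{1}{3}\right) - 35\right) \left(-4\right) = \left(- 5 \left(\frac{1}{2 \left(-1 - 5\right)} + 1 \cdot \frac{1}{3}\right) - 35\right) \left(-4\right) = \left(- 5 \left(\frac{1}{2 \left(-6\right)} + 1 \cdot \frac{1}{3}\right) - 35\right) \left(-4\right) = \left(- 5 \left(\frac{1}{2} \left(- \frac{1}{6}\right) + \frac{1}{3}\right) - 35\right) \left(-4\right) = \left(- 5 \left(- \frac{1}{12} + \frac{1}{3}\right) - 35\right) \left(-4\right) = \left(\left(-5\right) \frac{1}{4} - 35\right) \left(-4\right) = \left(- \frac{5}{4} - 35\right) \left(-4\right) = \left(- \frac{145}{4}\right) \left(-4\right) = 145$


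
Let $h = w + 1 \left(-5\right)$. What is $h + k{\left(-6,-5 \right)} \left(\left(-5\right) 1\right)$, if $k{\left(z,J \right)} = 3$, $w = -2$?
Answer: $-22$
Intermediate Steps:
$h = -7$ ($h = -2 + 1 \left(-5\right) = -2 - 5 = -7$)
$h + k{\left(-6,-5 \right)} \left(\left(-5\right) 1\right) = -7 + 3 \left(\left(-5\right) 1\right) = -7 + 3 \left(-5\right) = -7 - 15 = -22$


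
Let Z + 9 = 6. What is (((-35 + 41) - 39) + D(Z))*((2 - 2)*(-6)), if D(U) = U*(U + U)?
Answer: 0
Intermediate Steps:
Z = -3 (Z = -9 + 6 = -3)
D(U) = 2*U**2 (D(U) = U*(2*U) = 2*U**2)
(((-35 + 41) - 39) + D(Z))*((2 - 2)*(-6)) = (((-35 + 41) - 39) + 2*(-3)**2)*((2 - 2)*(-6)) = ((6 - 39) + 2*9)*(0*(-6)) = (-33 + 18)*0 = -15*0 = 0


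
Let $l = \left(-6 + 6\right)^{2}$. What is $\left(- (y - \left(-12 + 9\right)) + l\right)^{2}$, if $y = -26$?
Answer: $529$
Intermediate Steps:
$l = 0$ ($l = 0^{2} = 0$)
$\left(- (y - \left(-12 + 9\right)) + l\right)^{2} = \left(- (-26 - \left(-12 + 9\right)) + 0\right)^{2} = \left(- (-26 - -3) + 0\right)^{2} = \left(- (-26 + 3) + 0\right)^{2} = \left(\left(-1\right) \left(-23\right) + 0\right)^{2} = \left(23 + 0\right)^{2} = 23^{2} = 529$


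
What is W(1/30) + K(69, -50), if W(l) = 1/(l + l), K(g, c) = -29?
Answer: -14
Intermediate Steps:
W(l) = 1/(2*l)
W(1/30) + K(69, -50) = 1/(2*(1/30)) - 29 = (½)*30 - 29 = 15 - 29 = -14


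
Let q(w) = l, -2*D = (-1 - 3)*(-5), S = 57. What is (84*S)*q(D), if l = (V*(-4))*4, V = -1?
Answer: 76608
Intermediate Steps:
D = -10 (D = -(-1 - 3)*(-5)/2 = -(-2)*(-5) = -1/2*20 = -10)
l = 16 (l = -1*(-4)*4 = 4*4 = 16)
q(w) = 16
(84*S)*q(D) = (84*57)*16 = 4788*16 = 76608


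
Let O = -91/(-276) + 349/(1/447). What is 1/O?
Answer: 276/43056919 ≈ 6.4101e-6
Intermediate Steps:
O = 43056919/276 (O = -91*(-1/276) + 349/(1/447) = 91/276 + 349*447 = 91/276 + 156003 = 43056919/276 ≈ 1.5600e+5)
1/O = 1/(43056919/276) = 276/43056919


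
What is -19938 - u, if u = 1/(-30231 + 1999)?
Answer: -562889615/28232 ≈ -19938.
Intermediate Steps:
u = -1/28232 (u = 1/(-28232) = -1/28232 ≈ -3.5421e-5)
-19938 - u = -19938 - 1*(-1/28232) = -19938 + 1/28232 = -562889615/28232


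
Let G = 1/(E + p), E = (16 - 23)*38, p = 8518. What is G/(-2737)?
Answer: -1/22585724 ≈ -4.4276e-8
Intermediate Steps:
E = -266 (E = -7*38 = -266)
G = 1/8252 (G = 1/(-266 + 8518) = 1/8252 ≈ 0.00012118)
G/(-2737) = (1/8252)/(-2737) = (1/8252)*(-1/2737) = -1/22585724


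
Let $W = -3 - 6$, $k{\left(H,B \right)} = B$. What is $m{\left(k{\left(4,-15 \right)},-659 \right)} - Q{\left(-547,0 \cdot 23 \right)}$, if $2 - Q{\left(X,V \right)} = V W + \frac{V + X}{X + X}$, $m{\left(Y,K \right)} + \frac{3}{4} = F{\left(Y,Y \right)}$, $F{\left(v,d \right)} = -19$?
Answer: $- \frac{85}{4} \approx -21.25$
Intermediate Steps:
$W = -9$ ($W = -3 - 6 = -9$)
$m{\left(Y,K \right)} = - \frac{79}{4}$ ($m{\left(Y,K \right)} = - \frac{3}{4} - 19 = - \frac{79}{4}$)
$Q{\left(X,V \right)} = 2 + 9 V - \frac{V + X}{2 X}$ ($Q{\left(X,V \right)} = 2 - \left(V \left(-9\right) + \frac{V + X}{X + X}\right) = 2 - \left(- 9 V + \frac{V + X}{2 X}\right) = 2 + \left(9 V - \frac{V + X}{2 X}\right) = 2 + 9 V - \frac{V + X}{2 X}$)
$m{\left(k{\left(4,-15 \right)},-659 \right)} - Q{\left(-547,0 \cdot 23 \right)} = - \frac{79}{4} - \left(\frac{3}{2} + 9 \cdot 0 \cdot 23 - \frac{0 \cdot 23}{2 \left(-547\right)}\right) = - \frac{79}{4} - \left(\frac{3}{2} + 9 \cdot 0 - 0 \left(- \frac{1}{547}\right)\right) = - \frac{79}{4} - \left(\frac{3}{2} + 0 + 0\right) = - \frac{79}{4} - \frac{3}{2} = - \frac{85}{4}$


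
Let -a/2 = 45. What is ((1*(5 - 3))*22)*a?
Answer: -3960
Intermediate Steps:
a = -90 (a = -2*45 = -90)
((1*(5 - 3))*22)*a = ((1*(5 - 3))*22)*(-90) = ((1*2)*22)*(-90) = (2*22)*(-90) = 44*(-90) = -3960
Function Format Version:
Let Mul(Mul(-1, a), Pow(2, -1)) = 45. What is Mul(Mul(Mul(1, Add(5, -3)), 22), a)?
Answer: -3960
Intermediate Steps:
a = -90 (a = Mul(-2, 45) = -90)
Mul(Mul(Mul(1, Add(5, -3)), 22), a) = Mul(Mul(Mul(1, Add(5, -3)), 22), -90) = Mul(Mul(Mul(1, 2), 22), -90) = Mul(Mul(2, 22), -90) = Mul(44, -90) = -3960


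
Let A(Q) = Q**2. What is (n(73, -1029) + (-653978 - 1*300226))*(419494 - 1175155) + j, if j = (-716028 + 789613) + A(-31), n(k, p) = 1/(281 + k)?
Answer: 85084468908133/118 ≈ 7.2105e+11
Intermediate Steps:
j = 74546 (j = (-716028 + 789613) + (-31)**2 = 73585 + 961 = 74546)
(n(73, -1029) + (-653978 - 1*300226))*(419494 - 1175155) + j = (1/(281 + 73) + (-653978 - 1*300226))*(419494 - 1175155) + 74546 = (1/354 + (-653978 - 300226))*(-755661) + 74546 = (1/354 - 954204)*(-755661) + 74546 = -337788215/354*(-755661) + 74546 = 85084460111705/118 + 74546 = 85084468908133/118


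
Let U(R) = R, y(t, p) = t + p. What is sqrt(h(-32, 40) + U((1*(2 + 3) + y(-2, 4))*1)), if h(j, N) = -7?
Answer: 0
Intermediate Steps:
y(t, p) = p + t
sqrt(h(-32, 40) + U((1*(2 + 3) + y(-2, 4))*1)) = sqrt(-7 + (1*(2 + 3) + (4 - 2))*1) = sqrt(-7 + (1*5 + 2)*1) = sqrt(-7 + (5 + 2)*1) = sqrt(-7 + 7*1) = sqrt(-7 + 7) = sqrt(0) = 0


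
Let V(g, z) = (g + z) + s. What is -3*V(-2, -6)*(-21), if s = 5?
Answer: -189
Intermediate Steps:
V(g, z) = 5 + g + z (V(g, z) = (g + z) + 5 = 5 + g + z)
-3*V(-2, -6)*(-21) = -3*(5 - 2 - 6)*(-21) = -3*(-3)*(-21) = 9*(-21) = -189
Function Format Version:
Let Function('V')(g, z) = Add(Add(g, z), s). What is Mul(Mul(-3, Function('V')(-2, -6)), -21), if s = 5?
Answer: -189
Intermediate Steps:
Function('V')(g, z) = Add(5, g, z) (Function('V')(g, z) = Add(Add(g, z), 5) = Add(5, g, z))
Mul(Mul(-3, Function('V')(-2, -6)), -21) = Mul(Mul(-3, Add(5, -2, -6)), -21) = Mul(Mul(-3, -3), -21) = Mul(9, -21) = -189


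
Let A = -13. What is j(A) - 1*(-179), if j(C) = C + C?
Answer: 153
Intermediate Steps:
j(C) = 2*C
j(A) - 1*(-179) = 2*(-13) - 1*(-179) = -26 + 179 = 153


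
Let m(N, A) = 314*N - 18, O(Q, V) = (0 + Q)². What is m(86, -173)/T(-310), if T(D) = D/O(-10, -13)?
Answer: -269860/31 ≈ -8705.2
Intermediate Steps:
O(Q, V) = Q²
m(N, A) = -18 + 314*N
T(D) = D/100 (T(D) = D/((-10)²) = D/100)
m(86, -173)/T(-310) = (-18 + 314*86)/(((1/100)*(-310))) = (-18 + 27004)/(-31/10) = 26986*(-10/31) = -269860/31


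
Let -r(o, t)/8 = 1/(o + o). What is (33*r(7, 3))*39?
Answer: -5148/7 ≈ -735.43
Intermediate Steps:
r(o, t) = -4/o (r(o, t) = -8/(o + o) = -8*1/(2*o) = -4/o)
(33*r(7, 3))*39 = (33*(-4/7))*39 = -132/7*39 = -5148/7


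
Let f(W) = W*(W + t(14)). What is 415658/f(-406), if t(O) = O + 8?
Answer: 207829/77952 ≈ 2.6661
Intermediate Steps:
t(O) = 8 + O
f(W) = W*(22 + W) (f(W) = W*(W + (8 + 14)) = W*(W + 22) = W*(22 + W))
415658/f(-406) = 415658/((-406*(22 - 406))) = 415658/((-406*(-384))) = 415658/155904 = 415658*(1/155904) = 207829/77952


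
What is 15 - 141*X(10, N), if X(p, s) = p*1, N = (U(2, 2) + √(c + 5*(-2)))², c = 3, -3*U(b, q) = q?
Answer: -1395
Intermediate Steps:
U(b, q) = -q/3
N = (-⅔ + I*√7)² (N = (-⅓*2 + √(3 + 5*(-2)))² = (-⅔ + √(3 - 10))² = (-⅔ + √(-7))² = (-⅔ + I*√7)² ≈ -6.5556 - 3.5277*I)
X(p, s) = p
15 - 141*X(10, N) = 15 - 141*10 = 15 - 1410 = -1395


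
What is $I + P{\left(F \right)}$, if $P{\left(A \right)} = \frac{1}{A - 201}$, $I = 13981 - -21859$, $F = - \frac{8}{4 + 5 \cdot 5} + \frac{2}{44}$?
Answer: $\frac{4601317762}{128385} \approx 35840.0$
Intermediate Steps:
$F = - \frac{147}{638}$ ($F = - \frac{8}{4 + 25} + 2 \cdot \frac{1}{44} = - \frac{8}{29} + \frac{1}{22} = - \frac{147}{638} \approx -0.23041$)
$I = 35840$ ($I = 13981 + 21859 = 35840$)
$P{\left(A \right)} = \frac{1}{-201 + A}$
$I + P{\left(F \right)} = 35840 + \frac{1}{-201 - \frac{147}{638}} = 35840 + \frac{1}{- \frac{128385}{638}} = 35840 - \frac{638}{128385} = \frac{4601317762}{128385}$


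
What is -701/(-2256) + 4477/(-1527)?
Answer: -3009895/1148304 ≈ -2.6212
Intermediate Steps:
-701/(-2256) + 4477/(-1527) = -701*(-1/2256) + 4477*(-1/1527) = 701/2256 - 4477/1527 = -3009895/1148304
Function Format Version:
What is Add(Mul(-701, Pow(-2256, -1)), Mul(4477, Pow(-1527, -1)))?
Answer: Rational(-3009895, 1148304) ≈ -2.6212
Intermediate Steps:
Add(Mul(-701, Pow(-2256, -1)), Mul(4477, Pow(-1527, -1))) = Add(Mul(-701, Rational(-1, 2256)), Mul(4477, Rational(-1, 1527))) = Add(Rational(701, 2256), Rational(-4477, 1527)) = Rational(-3009895, 1148304)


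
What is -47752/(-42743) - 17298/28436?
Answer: 309253729/607719974 ≈ 0.50887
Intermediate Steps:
-47752/(-42743) - 17298/28436 = -47752*(-1/42743) - 17298*1/28436 = 47752/42743 - 8649/14218 = 309253729/607719974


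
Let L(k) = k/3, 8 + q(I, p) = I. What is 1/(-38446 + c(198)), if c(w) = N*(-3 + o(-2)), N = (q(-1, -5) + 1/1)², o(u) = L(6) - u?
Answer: -1/38382 ≈ -2.6054e-5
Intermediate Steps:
q(I, p) = -8 + I
L(k) = k/3 (L(k) = k*(⅓) = k/3)
o(u) = 2 - u (o(u) = (⅓)*6 - u = 2 - u)
N = 64 (N = ((-8 - 1) + 1/1)² = (-9 + 1)² = (-8)² = 64)
c(w) = 64 (c(w) = 64*(-3 + (2 - 1*(-2))) = 64*(-3 + (2 + 2)) = 64*(-3 + 4) = 64*1 = 64)
1/(-38446 + c(198)) = 1/(-38446 + 64) = 1/(-38382) = -1/38382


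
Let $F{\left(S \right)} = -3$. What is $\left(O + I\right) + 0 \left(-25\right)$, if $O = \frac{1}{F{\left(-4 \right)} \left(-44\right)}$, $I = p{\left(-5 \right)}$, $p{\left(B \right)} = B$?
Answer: $- \frac{659}{132} \approx -4.9924$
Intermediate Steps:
$I = -5$
$O = \frac{1}{132}$ ($O = \frac{1}{\left(-3\right) \left(-44\right)} = \frac{1}{132} \approx 0.0075758$)
$\left(O + I\right) + 0 \left(-25\right) = \left(\frac{1}{132} - 5\right) + 0 \left(-25\right) = - \frac{659}{132} + 0 = - \frac{659}{132}$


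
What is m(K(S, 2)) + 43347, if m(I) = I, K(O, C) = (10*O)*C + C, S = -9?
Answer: 43169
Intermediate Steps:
K(O, C) = C + 10*C*O (K(O, C) = 10*C*O + C = C + 10*C*O)
m(K(S, 2)) + 43347 = 2*(1 + 10*(-9)) + 43347 = 2*(1 - 90) + 43347 = 2*(-89) + 43347 = -178 + 43347 = 43169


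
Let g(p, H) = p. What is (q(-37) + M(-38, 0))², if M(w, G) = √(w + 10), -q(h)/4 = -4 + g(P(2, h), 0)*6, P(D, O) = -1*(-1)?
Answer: 36 - 32*I*√7 ≈ 36.0 - 84.664*I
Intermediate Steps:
P(D, O) = 1
q(h) = -8 (q(h) = -4*(-4 + 1*6) = -4*(-4 + 6) = -4*2 = -8)
M(w, G) = √(10 + w)
(q(-37) + M(-38, 0))² = (-8 + √(10 - 38))² = (-8 + √(-28))² = (-8 + 2*I*√7)²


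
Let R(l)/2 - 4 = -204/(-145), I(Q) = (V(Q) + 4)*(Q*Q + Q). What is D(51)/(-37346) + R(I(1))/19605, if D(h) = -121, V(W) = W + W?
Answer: 402528253/106164407850 ≈ 0.0037916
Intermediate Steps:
V(W) = 2*W
I(Q) = (4 + 2*Q)*(Q + Q²) (I(Q) = (2*Q + 4)*(Q*Q + Q) = (4 + 2*Q)*(Q² + Q) = (4 + 2*Q)*(Q + Q²))
R(l) = 1568/145 (R(l) = 8 + 2*(-204/(-145)) = 8 + 2*(-204*(-1/145)) = 8 + 2*(204/145) = 8 + 408/145 = 1568/145)
D(51)/(-37346) + R(I(1))/19605 = -121/(-37346) + (1568/145)/19605 = -121*(-1/37346) + (1568/145)*(1/19605) = 121/37346 + 1568/2842725 = 402528253/106164407850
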